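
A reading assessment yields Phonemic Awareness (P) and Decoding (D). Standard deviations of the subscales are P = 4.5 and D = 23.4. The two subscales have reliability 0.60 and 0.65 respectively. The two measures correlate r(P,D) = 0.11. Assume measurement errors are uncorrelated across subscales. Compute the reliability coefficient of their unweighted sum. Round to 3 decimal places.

0.662

Var(P+D) = 4.5² + 23.4² + 2·[4.5·23.4·0.11] = 567.81 + 23.166 = 590.976.
Under uncorrelated errors the observed covariances equal the true-score covariances, so only the own-variance terms attenuate.
True-score variance = [4.5²·0.60 + 23.4²·0.65] + 23.166 = 368.064 + 23.166 = 391.23.
Reliability = 391.23 / 590.976 = 0.662.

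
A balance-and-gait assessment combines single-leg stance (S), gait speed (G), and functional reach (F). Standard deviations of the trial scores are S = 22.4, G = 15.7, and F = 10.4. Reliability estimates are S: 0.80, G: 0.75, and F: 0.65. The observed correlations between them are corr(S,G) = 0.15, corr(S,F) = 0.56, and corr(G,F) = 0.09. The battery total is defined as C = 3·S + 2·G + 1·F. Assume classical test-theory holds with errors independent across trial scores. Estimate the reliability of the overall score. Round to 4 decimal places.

0.8324

Var(C) = 3²·22.4² + 2²·15.7² + 10.4² + 2·[6·22.4·15.7·0.15 + 3·22.4·10.4·0.56 + 2·15.7·10.4·0.09] = 5609.96 + 1474.55 = 7084.51.
With uncorrelated errors the cross-covariances are all true-score covariance, so they carry over unchanged; only the diagonal terms shrink to ρᵢσᵢ².
True-score variance = [3²·22.4²·0.80 + 2²·15.7²·0.75 + 10.4²·0.65] + 1474.55 = 4422.45 + 1474.55 = 5897.
Reliability = 5897 / 7084.51 = 0.8324.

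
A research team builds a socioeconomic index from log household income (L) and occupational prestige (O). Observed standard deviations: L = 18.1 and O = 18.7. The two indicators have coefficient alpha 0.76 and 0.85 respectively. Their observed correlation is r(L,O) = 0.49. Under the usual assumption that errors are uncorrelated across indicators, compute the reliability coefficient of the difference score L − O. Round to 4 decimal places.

Var(L−O) = 18.1² + 18.7² − 2·18.1·18.7·0.49 = 677.3 − 331.701 = 345.599.
Because errors are independent across components, Cov(Tᵢ,Tⱼ) = Cov(Xᵢ,Xⱼ); the off-diagonal part of the true-score variance is the same as above.
True-score variance = [18.1²·0.76 + 18.7²·0.85] − 331.701 = 546.22 − 331.701 = 214.519.
Reliability = 214.519 / 345.599 = 0.6207.

0.6207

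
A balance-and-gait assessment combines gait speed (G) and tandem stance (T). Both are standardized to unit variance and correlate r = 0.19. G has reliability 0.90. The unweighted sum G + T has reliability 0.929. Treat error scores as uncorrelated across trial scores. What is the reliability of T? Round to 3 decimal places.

Var(G+T) = 2 + 2·0.19 = 2.380.
True-score variance = ρ_G + ρ_T + 2·0.19, so 0.929 = (0.90 + ρ_T + 0.38) / 2.380.
ρ_T = 0.929·2.380 − 0.90 − 0.38 = 0.931.

0.931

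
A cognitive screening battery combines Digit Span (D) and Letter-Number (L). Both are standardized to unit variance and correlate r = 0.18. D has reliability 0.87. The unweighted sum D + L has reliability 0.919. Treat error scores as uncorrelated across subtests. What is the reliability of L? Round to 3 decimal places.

0.939

Var(D+L) = 2 + 2·0.18 = 2.360.
True-score variance = ρ_D + ρ_L + 2·0.18, so 0.919 = (0.87 + ρ_L + 0.36) / 2.360.
ρ_L = 0.919·2.360 − 0.87 − 0.36 = 0.939.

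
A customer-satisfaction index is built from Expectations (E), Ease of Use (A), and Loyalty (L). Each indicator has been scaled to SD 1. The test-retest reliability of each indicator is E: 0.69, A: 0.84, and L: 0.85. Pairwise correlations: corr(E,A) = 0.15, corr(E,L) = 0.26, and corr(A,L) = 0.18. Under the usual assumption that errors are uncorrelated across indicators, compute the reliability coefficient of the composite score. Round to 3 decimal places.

Var(E+A+L) = 3 + 2·[0.15 + 0.26 + 0.18] = 3 + 1.18 = 4.18.
Because errors are independent across components, Cov(Tᵢ,Tⱼ) = Cov(Xᵢ,Xⱼ); the off-diagonal part of the true-score variance is the same as above.
True-score variance = [0.69 + 0.84 + 0.85] + 1.18 = 2.38 + 1.18 = 3.56.
Reliability = 3.56 / 4.18 = 0.852.

0.852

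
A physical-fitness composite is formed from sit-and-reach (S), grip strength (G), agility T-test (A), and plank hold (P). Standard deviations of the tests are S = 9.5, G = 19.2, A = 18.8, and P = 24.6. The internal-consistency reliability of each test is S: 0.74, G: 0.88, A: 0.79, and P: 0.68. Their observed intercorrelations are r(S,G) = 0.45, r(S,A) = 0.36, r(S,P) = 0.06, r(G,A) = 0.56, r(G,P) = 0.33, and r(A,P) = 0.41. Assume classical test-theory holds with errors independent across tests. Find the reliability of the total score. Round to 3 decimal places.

0.882

Var(S+G+A+P) = 9.5² + 19.2² + 18.8² + 24.6² + 2·[9.5·19.2·0.45 + 9.5·18.8·0.36 + 9.5·24.6·0.06 + 19.2·18.8·0.56 + 19.2·24.6·0.33 + 18.8·24.6·0.41] = 1417.49 + 1416.04 = 2833.53.
With uncorrelated errors the cross-covariances are all true-score covariance, so they carry over unchanged; only the diagonal terms shrink to ρᵢσᵢ².
True-score variance = [9.5²·0.74 + 19.2²·0.88 + 18.8²·0.79 + 24.6²·0.68] + 1416.04 = 1081.91 + 1416.04 = 2497.95.
Reliability = 2497.95 / 2833.53 = 0.882.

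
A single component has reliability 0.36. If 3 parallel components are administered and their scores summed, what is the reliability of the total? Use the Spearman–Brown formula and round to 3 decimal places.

ρ_k = kρ / (1 + (k−1)ρ) = 3·0.36 / (1 + 2·0.36) = 1.080 / 1.720 = 0.628.

0.628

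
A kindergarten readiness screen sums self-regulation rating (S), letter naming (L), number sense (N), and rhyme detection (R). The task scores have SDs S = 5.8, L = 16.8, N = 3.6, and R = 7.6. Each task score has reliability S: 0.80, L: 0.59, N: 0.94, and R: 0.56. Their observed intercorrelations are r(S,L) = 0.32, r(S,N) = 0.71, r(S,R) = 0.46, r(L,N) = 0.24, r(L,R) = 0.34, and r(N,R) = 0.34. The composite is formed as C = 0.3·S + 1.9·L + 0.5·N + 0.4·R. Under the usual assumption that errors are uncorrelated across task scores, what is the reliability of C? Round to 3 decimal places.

Var(C) = 0.3²·5.8² + 1.9²·16.8² + 0.5²·3.6² + 0.4²·7.6² + 2·[0.57·5.8·16.8·0.32 + 0.15·5.8·3.6·0.71 + 0.12·5.8·7.6·0.46 + 0.95·16.8·3.6·0.24 + 0.76·16.8·7.6·0.34 + 0.2·3.6·7.6·0.34] = 1034.4 + 142.145 = 1176.54.
Because errors are independent across components, Cov(Tᵢ,Tⱼ) = Cov(Xᵢ,Xⱼ); the off-diagonal part of the true-score variance is the same as above.
True-score variance = [0.3²·5.8²·0.80 + 1.9²·16.8²·0.59 + 0.5²·3.6²·0.94 + 0.4²·7.6²·0.56] + 142.145 = 611.786 + 142.145 = 753.931.
Reliability = 753.931 / 1176.54 = 0.641.

0.641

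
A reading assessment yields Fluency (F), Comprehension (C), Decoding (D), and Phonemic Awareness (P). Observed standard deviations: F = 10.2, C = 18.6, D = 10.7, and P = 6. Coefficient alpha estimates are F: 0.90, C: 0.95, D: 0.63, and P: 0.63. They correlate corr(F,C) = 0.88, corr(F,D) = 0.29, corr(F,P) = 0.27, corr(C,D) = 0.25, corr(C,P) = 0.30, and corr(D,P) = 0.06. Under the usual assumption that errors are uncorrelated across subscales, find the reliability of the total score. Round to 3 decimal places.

0.931

Var(F+C+D+P) = 10.2² + 18.6² + 10.7² + 6² + 2·[10.2·18.6·0.88 + 10.2·10.7·0.29 + 10.2·6·0.27 + 18.6·10.7·0.25 + 18.6·6·0.30 + 10.7·6·0.06] = 600.49 + 604.43 = 1204.92.
Under uncorrelated errors the observed covariances equal the true-score covariances, so only the own-variance terms attenuate.
True-score variance = [10.2²·0.90 + 18.6²·0.95 + 10.7²·0.63 + 6²·0.63] + 604.43 = 517.107 + 604.43 = 1121.54.
Reliability = 1121.54 / 1204.92 = 0.931.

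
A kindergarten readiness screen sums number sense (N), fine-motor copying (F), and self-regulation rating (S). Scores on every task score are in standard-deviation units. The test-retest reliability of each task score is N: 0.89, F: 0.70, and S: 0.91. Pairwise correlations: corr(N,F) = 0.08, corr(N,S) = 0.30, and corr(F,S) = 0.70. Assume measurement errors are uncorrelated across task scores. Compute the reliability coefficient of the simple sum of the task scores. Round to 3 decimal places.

0.903

Var(N+F+S) = 3 + 2·[0.08 + 0.30 + 0.70] = 3 + 2.16 = 5.16.
Because errors are independent across components, Cov(Tᵢ,Tⱼ) = Cov(Xᵢ,Xⱼ); the off-diagonal part of the true-score variance is the same as above.
True-score variance = [0.89 + 0.70 + 0.91] + 2.16 = 2.5 + 2.16 = 4.66.
Reliability = 4.66 / 5.16 = 0.903.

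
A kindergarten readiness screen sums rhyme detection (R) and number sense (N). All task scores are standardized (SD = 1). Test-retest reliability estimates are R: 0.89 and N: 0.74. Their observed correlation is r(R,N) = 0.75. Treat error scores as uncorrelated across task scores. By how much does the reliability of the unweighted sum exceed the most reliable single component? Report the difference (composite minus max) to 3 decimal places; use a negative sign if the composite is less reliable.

Var(sum) = 2 + 1.5 = 3.5; true-score variance = 1.63 + 1.5 = 3.13; composite reliability = 0.8943.
Max component reliability = 0.8900.
Difference = 0.8943 − 0.8900 = 0.004.

0.004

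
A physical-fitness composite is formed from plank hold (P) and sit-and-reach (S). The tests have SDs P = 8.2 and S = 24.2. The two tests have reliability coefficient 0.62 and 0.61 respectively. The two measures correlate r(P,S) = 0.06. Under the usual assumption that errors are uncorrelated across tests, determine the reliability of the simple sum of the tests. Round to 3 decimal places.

Var(P+S) = 8.2² + 24.2² + 2·[8.2·24.2·0.06] = 652.88 + 23.8128 = 676.693.
Under uncorrelated errors the observed covariances equal the true-score covariances, so only the own-variance terms attenuate.
True-score variance = [8.2²·0.62 + 24.2²·0.61] + 23.8128 = 398.929 + 23.8128 = 422.742.
Reliability = 422.742 / 676.693 = 0.625.

0.625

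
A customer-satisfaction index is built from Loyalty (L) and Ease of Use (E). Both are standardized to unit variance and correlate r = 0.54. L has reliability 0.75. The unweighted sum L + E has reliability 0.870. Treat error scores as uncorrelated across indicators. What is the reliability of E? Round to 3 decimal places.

Var(L+E) = 2 + 2·0.54 = 3.080.
True-score variance = ρ_L + ρ_E + 2·0.54, so 0.870 = (0.75 + ρ_E + 1.08) / 3.080.
ρ_E = 0.870·3.080 − 0.75 − 1.08 = 0.850.

0.850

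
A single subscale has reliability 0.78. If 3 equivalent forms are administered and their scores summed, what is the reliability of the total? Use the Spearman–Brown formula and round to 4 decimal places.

ρ_k = kρ / (1 + (k−1)ρ) = 3·0.78 / (1 + 2·0.78) = 2.340 / 2.560 = 0.9141.

0.9141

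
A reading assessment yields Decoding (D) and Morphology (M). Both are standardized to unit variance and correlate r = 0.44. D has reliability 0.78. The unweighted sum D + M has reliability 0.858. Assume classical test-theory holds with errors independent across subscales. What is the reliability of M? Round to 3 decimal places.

0.811

Var(D+M) = 2 + 2·0.44 = 2.880.
True-score variance = ρ_D + ρ_M + 2·0.44, so 0.858 = (0.78 + ρ_M + 0.88) / 2.880.
ρ_M = 0.858·2.880 − 0.78 − 0.88 = 0.811.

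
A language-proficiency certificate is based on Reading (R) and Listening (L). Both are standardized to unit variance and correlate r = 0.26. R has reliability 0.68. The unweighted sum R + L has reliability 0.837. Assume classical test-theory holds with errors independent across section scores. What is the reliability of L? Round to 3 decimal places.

0.909

Var(R+L) = 2 + 2·0.26 = 2.520.
True-score variance = ρ_R + ρ_L + 2·0.26, so 0.837 = (0.68 + ρ_L + 0.52) / 2.520.
ρ_L = 0.837·2.520 − 0.68 − 0.52 = 0.909.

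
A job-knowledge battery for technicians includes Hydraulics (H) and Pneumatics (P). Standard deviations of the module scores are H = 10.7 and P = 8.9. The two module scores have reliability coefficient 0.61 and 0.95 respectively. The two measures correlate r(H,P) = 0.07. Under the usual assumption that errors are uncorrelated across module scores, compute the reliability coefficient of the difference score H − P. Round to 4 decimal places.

0.7305

Var(H−P) = 10.7² + 8.9² − 2·10.7·8.9·0.07 = 193.7 − 13.3322 = 180.368.
Under uncorrelated errors the observed covariances equal the true-score covariances, so only the own-variance terms attenuate.
True-score variance = [10.7²·0.61 + 8.9²·0.95] − 13.3322 = 145.088 − 13.3322 = 131.756.
Reliability = 131.756 / 180.368 = 0.7305.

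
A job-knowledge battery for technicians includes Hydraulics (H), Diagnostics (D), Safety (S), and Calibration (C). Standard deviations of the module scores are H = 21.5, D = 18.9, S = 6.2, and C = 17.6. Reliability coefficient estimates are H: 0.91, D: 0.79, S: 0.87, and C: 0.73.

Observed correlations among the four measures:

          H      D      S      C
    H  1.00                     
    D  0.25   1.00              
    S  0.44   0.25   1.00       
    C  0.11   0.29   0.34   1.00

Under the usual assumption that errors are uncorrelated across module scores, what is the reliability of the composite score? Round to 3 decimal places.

Var(H+D+S+C) = 21.5² + 18.9² + 6.2² + 17.6² + 2·[21.5·18.9·0.25 + 21.5·6.2·0.44 + 21.5·17.6·0.11 + 18.9·6.2·0.25 + 18.9·17.6·0.29 + 6.2·17.6·0.34] = 1167.66 + 729.45 = 1897.11.
Because errors are independent across components, Cov(Tᵢ,Tⱼ) = Cov(Xᵢ,Xⱼ); the off-diagonal part of the true-score variance is the same as above.
True-score variance = [21.5²·0.91 + 18.9²·0.79 + 6.2²·0.87 + 17.6²·0.73] + 729.45 = 962.411 + 729.45 = 1691.86.
Reliability = 1691.86 / 1897.11 = 0.892.

0.892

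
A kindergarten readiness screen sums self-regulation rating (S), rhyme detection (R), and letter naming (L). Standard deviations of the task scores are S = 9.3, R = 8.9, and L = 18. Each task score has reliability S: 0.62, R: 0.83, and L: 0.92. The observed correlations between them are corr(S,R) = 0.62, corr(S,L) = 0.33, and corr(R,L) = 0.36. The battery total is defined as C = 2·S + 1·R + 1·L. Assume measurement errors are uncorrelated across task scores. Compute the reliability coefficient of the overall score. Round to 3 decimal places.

0.868

Var(C) = 2²·9.3² + 8.9² + 18² + 2·[2·9.3·8.9·0.62 + 2·9.3·18·0.33 + 8.9·18·0.36] = 749.17 + 541.582 = 1290.75.
Because errors are independent across components, Cov(Tᵢ,Tⱼ) = Cov(Xᵢ,Xⱼ); the off-diagonal part of the true-score variance is the same as above.
True-score variance = [2²·9.3²·0.62 + 8.9²·0.83 + 18²·0.92] + 541.582 = 578.32 + 541.582 = 1119.9.
Reliability = 1119.9 / 1290.75 = 0.868.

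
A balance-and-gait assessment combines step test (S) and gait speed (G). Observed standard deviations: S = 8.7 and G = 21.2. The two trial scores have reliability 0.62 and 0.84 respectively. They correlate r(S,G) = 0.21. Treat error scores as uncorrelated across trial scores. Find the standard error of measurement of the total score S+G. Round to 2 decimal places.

10.03

Var(total) = 525.13 + 77.4648 = 602.595.
True-score variance = 424.457 + 77.4648 = 501.922, so reliability = 0.8329.
Error variance = 602.595 − 501.922 = 100.673; SEM = √100.673 = 10.03.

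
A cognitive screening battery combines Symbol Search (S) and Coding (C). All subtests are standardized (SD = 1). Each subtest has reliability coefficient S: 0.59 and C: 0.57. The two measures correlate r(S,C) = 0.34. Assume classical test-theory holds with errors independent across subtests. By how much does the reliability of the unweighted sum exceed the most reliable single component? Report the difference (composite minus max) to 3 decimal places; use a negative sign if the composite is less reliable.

0.097

Var(sum) = 2 + 0.68 = 2.68; true-score variance = 1.16 + 0.68 = 1.84; composite reliability = 0.6866.
Max component reliability = 0.5900.
Difference = 0.6866 − 0.5900 = 0.097.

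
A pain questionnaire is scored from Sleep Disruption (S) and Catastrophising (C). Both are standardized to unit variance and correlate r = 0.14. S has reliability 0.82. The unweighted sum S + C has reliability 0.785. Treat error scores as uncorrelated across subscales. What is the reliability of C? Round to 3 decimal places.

Var(S+C) = 2 + 2·0.14 = 2.280.
True-score variance = ρ_S + ρ_C + 2·0.14, so 0.785 = (0.82 + ρ_C + 0.28) / 2.280.
ρ_C = 0.785·2.280 − 0.82 − 0.28 = 0.690.

0.690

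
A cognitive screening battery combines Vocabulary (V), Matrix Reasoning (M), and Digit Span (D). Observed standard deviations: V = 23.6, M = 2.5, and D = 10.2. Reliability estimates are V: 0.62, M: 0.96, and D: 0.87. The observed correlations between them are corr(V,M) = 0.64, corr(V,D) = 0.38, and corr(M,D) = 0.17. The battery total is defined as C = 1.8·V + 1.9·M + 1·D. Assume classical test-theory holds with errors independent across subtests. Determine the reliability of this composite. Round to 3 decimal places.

0.724

Var(C) = 1.8²·23.6² + 1.9²·2.5² + 10.2² + 2·[3.42·23.6·2.5·0.64 + 1.8·23.6·10.2·0.38 + 1.9·2.5·10.2·0.17] = 1931.15 + 604.056 = 2535.21.
With uncorrelated errors the cross-covariances are all true-score covariance, so they carry over unchanged; only the diagonal terms shrink to ρᵢσᵢ².
True-score variance = [1.8²·23.6²·0.62 + 1.9²·2.5²·0.96 + 10.2²·0.87] + 604.056 = 1231 + 604.056 = 1835.05.
Reliability = 1835.05 / 2535.21 = 0.724.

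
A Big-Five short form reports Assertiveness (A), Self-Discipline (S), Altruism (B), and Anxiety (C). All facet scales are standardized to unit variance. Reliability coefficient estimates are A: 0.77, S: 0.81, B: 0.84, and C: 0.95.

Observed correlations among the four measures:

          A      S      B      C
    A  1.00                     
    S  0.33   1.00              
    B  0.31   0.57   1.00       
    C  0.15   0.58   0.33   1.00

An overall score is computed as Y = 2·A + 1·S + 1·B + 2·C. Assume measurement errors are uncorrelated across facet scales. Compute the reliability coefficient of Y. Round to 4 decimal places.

0.9207

Var(Y) = 2² + 1 + 1 + 2² + 2·[2·0.33 + 2·0.31 + 4·0.15 + 0.57 + 2·0.58 + 2·0.33] = 10 + 8.54 = 18.54.
Under uncorrelated errors the observed covariances equal the true-score covariances, so only the own-variance terms attenuate.
True-score variance = [2²·0.77 + 0.81 + 0.84 + 2²·0.95] + 8.54 = 8.53 + 8.54 = 17.07.
Reliability = 17.07 / 18.54 = 0.9207.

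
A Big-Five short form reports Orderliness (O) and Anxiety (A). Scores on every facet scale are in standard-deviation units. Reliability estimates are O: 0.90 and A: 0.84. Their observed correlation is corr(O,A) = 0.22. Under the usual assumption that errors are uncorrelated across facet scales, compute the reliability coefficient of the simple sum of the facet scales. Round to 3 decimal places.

Var(O+A) = 2 + 2·[0.22] = 2 + 0.44 = 2.44.
With uncorrelated errors the cross-covariances are all true-score covariance, so they carry over unchanged; only the diagonal terms shrink to ρᵢσᵢ².
True-score variance = [0.90 + 0.84] + 0.44 = 1.74 + 0.44 = 2.18.
Reliability = 2.18 / 2.44 = 0.893.

0.893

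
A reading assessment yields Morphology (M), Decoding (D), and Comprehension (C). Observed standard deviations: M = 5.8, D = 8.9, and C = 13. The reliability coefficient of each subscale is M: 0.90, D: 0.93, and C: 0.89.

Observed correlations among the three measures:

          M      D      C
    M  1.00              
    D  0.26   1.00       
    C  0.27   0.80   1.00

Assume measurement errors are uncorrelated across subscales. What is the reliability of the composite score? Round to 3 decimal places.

0.949

Var(M+D+C) = 5.8² + 8.9² + 13² + 2·[5.8·8.9·0.26 + 5.8·13·0.27 + 8.9·13·0.80] = 281.85 + 252.678 = 534.528.
Because errors are independent across components, Cov(Tᵢ,Tⱼ) = Cov(Xᵢ,Xⱼ); the off-diagonal part of the true-score variance is the same as above.
True-score variance = [5.8²·0.90 + 8.9²·0.93 + 13²·0.89] + 252.678 = 254.351 + 252.678 = 507.03.
Reliability = 507.03 / 534.528 = 0.949.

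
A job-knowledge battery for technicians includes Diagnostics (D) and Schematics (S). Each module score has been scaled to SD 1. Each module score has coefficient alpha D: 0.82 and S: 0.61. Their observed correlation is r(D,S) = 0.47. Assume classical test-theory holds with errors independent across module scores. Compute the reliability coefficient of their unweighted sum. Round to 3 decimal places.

Var(D+S) = 2 + 2·[0.47] = 2 + 0.94 = 2.94.
Under uncorrelated errors the observed covariances equal the true-score covariances, so only the own-variance terms attenuate.
True-score variance = [0.82 + 0.61] + 0.94 = 1.43 + 0.94 = 2.37.
Reliability = 2.37 / 2.94 = 0.806.

0.806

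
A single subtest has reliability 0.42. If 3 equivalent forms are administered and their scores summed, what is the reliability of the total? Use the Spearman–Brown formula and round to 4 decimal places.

ρ_k = kρ / (1 + (k−1)ρ) = 3·0.42 / (1 + 2·0.42) = 1.260 / 1.840 = 0.6848.

0.6848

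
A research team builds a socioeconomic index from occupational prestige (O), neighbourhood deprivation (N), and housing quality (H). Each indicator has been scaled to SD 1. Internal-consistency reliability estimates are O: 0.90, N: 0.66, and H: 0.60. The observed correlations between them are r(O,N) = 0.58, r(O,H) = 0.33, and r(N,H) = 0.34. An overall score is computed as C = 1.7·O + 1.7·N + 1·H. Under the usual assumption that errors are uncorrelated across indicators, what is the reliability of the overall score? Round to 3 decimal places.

0.865

Var(C) = 1.7² + 1.7² + 1 + 2·[2.89·0.58 + 1.7·0.33 + 1.7·0.34] = 6.78 + 5.6304 = 12.4104.
With uncorrelated errors the cross-covariances are all true-score covariance, so they carry over unchanged; only the diagonal terms shrink to ρᵢσᵢ².
True-score variance = [1.7²·0.90 + 1.7²·0.66 + 0.60] + 5.6304 = 5.1084 + 5.6304 = 10.7388.
Reliability = 10.7388 / 12.4104 = 0.865.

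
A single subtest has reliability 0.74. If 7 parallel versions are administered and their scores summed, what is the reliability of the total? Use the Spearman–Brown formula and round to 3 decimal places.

ρ_k = kρ / (1 + (k−1)ρ) = 7·0.74 / (1 + 6·0.74) = 5.180 / 5.440 = 0.952.

0.952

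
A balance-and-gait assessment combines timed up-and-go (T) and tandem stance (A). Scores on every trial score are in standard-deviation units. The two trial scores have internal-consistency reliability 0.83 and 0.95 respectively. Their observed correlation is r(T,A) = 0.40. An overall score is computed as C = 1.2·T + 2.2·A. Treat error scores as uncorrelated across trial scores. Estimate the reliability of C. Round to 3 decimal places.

0.942

Var(C) = 1.2² + 2.2² + 2·[2.64·0.40] = 6.28 + 2.112 = 8.392.
With uncorrelated errors the cross-covariances are all true-score covariance, so they carry over unchanged; only the diagonal terms shrink to ρᵢσᵢ².
True-score variance = [1.2²·0.83 + 2.2²·0.95] + 2.112 = 5.7932 + 2.112 = 7.9052.
Reliability = 7.9052 / 8.392 = 0.942.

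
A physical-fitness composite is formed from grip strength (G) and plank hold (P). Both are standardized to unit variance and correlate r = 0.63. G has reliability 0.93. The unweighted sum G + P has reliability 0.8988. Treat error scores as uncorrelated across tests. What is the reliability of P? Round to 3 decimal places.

0.740

Var(G+P) = 2 + 2·0.63 = 3.260.
True-score variance = ρ_G + ρ_P + 2·0.63, so 0.8988 = (0.93 + ρ_P + 1.26) / 3.260.
ρ_P = 0.8988·3.260 − 0.93 − 1.26 = 0.740.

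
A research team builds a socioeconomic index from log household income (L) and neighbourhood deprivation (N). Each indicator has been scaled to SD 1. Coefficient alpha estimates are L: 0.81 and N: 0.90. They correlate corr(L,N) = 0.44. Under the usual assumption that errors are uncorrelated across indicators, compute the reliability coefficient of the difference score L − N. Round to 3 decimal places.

Var(L−N) = 1 + 1 − 2·0.44 = 2 − 0.88 = 1.12.
With uncorrelated errors the cross-covariances are all true-score covariance, so they carry over unchanged; only the diagonal terms shrink to ρᵢσᵢ².
True-score variance = [0.81 + 0.90] − 0.88 = 1.71 − 0.88 = 0.83.
Reliability = 0.83 / 1.12 = 0.741.

0.741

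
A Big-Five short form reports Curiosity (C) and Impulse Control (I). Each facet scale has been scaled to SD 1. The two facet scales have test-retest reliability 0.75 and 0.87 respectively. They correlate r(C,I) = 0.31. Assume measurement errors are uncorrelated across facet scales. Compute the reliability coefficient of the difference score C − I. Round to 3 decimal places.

0.725

Var(C−I) = 1 + 1 − 2·0.31 = 2 − 0.62 = 1.38.
With uncorrelated errors the cross-covariances are all true-score covariance, so they carry over unchanged; only the diagonal terms shrink to ρᵢσᵢ².
True-score variance = [0.75 + 0.87] − 0.62 = 1.62 − 0.62 = 1.
Reliability = 1 / 1.38 = 0.725.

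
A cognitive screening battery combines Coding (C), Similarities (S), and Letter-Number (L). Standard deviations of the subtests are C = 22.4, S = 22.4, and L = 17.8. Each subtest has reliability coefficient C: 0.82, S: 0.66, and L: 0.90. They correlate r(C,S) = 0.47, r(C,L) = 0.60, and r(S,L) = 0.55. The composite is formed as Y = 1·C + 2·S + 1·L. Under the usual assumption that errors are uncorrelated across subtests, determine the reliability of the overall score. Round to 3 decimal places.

Var(Y) = 22.4² + 2²·22.4² + 17.8² + 2·[2·22.4·22.4·0.47 + 22.4·17.8·0.60 + 2·22.4·17.8·0.55] = 2825.64 + 2298.96 = 5124.6.
With uncorrelated errors the cross-covariances are all true-score covariance, so they carry over unchanged; only the diagonal terms shrink to ρᵢσᵢ².
True-score variance = [22.4²·0.82 + 2²·22.4²·0.66 + 17.8²·0.90] + 2298.96 = 2021.25 + 2298.96 = 4320.2.
Reliability = 4320.2 / 5124.6 = 0.843.

0.843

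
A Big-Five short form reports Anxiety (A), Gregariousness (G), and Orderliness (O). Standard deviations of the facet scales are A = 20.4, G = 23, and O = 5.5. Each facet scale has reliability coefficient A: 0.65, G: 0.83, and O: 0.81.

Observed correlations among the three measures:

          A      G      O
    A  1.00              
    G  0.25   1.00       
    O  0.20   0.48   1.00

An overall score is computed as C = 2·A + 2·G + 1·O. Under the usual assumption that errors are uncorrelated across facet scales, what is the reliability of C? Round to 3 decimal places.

0.813

Var(C) = 2²·20.4² + 2²·23² + 5.5² + 2·[4·20.4·23·0.25 + 2·20.4·5.5·0.20 + 2·23·5.5·0.48] = 3810.89 + 1271.04 = 5081.93.
Under uncorrelated errors the observed covariances equal the true-score covariances, so only the own-variance terms attenuate.
True-score variance = [2²·20.4²·0.65 + 2²·23²·0.83 + 5.5²·0.81] + 1271.04 = 2862.8 + 1271.04 = 4133.84.
Reliability = 4133.84 / 5081.93 = 0.813.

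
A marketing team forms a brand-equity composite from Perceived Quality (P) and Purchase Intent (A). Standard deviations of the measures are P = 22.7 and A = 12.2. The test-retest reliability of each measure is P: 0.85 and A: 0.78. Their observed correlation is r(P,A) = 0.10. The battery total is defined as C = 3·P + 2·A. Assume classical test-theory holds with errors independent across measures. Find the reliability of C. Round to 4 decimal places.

Var(C) = 3²·22.7² + 2²·12.2² + 2·[6·22.7·12.2·0.10] = 5232.97 + 332.328 = 5565.3.
With uncorrelated errors the cross-covariances are all true-score covariance, so they carry over unchanged; only the diagonal terms shrink to ρᵢσᵢ².
True-score variance = [3²·22.7²·0.85 + 2²·12.2²·0.78] + 332.328 = 4406.35 + 332.328 = 4738.68.
Reliability = 4738.68 / 5565.3 = 0.8515.

0.8515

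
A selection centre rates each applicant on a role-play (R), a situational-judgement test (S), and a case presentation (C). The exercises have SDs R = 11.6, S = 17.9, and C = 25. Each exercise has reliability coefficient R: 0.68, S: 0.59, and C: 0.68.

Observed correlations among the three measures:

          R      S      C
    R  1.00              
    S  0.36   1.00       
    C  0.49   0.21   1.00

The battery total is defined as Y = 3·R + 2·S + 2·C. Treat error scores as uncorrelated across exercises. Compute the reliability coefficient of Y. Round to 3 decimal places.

Var(Y) = 3²·11.6² + 2²·17.9² + 2²·25² + 2·[6·11.6·17.9·0.36 + 6·11.6·25·0.49 + 4·17.9·25·0.21] = 4992.68 + 3354 = 8346.68.
Because errors are independent across components, Cov(Tᵢ,Tⱼ) = Cov(Xᵢ,Xⱼ); the off-diagonal part of the true-score variance is the same as above.
True-score variance = [3²·11.6²·0.68 + 2²·17.9²·0.59 + 2²·25²·0.68] + 3354 = 3279.67 + 3354 = 6633.68.
Reliability = 6633.68 / 8346.68 = 0.795.

0.795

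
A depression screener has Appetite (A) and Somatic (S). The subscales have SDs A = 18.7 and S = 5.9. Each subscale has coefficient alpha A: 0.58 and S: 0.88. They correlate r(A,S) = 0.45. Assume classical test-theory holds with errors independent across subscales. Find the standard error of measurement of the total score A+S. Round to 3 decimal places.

12.290

Var(total) = 384.5 + 99.297 = 483.797.
True-score variance = 233.453 + 99.297 = 332.75, so reliability = 0.6878.
Error variance = 483.797 − 332.75 = 151.047; SEM = √151.047 = 12.290.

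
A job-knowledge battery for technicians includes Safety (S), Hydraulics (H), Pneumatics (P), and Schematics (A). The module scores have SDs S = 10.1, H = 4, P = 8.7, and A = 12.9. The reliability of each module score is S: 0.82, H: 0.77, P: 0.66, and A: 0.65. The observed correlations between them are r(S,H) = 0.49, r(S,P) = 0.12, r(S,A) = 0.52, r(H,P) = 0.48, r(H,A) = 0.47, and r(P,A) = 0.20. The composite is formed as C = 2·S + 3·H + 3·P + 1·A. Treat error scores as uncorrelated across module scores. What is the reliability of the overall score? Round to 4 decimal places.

0.8484

Var(C) = 2²·10.1² + 3²·4² + 3²·8.7² + 12.9² + 2·[6·10.1·4·0.49 + 6·10.1·8.7·0.12 + 2·10.1·12.9·0.52 + 9·4·8.7·0.48 + 3·4·12.9·0.47 + 3·8.7·12.9·0.20] = 1399.66 + 1215.95 = 2615.61.
Because errors are independent across components, Cov(Tᵢ,Tⱼ) = Cov(Xᵢ,Xⱼ); the off-diagonal part of the true-score variance is the same as above.
True-score variance = [2²·10.1²·0.82 + 3²·4²·0.77 + 3²·8.7²·0.66 + 12.9²·0.65] + 1215.95 = 1003.24 + 1215.95 = 2219.19.
Reliability = 2219.19 / 2615.61 = 0.8484.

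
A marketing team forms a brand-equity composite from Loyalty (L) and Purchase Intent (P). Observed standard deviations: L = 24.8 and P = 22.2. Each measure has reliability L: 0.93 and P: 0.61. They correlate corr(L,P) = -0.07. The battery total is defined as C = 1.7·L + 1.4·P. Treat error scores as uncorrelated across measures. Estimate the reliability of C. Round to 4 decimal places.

0.8042

Var(C) = 1.7²·24.8² + 1.4²·22.2² + 2·[2.38·24.8·22.2·(-0.07)] = 2743.43 − 183.447 = 2559.99.
With uncorrelated errors the cross-covariances are all true-score covariance, so they carry over unchanged; only the diagonal terms shrink to ρᵢσᵢ².
True-score variance = [1.7²·24.8²·0.93 + 1.4²·22.2²·0.61] − 183.447 = 2242.28 − 183.447 = 2058.84.
Reliability = 2058.84 / 2559.99 = 0.8042.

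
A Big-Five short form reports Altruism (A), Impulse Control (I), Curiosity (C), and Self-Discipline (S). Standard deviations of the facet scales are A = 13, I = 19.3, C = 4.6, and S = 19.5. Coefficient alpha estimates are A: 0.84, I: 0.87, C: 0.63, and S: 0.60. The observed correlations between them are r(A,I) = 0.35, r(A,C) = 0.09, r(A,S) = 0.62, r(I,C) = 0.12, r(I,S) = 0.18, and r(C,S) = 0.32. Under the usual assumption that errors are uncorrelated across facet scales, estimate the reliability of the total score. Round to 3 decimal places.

Var(A+I+C+S) = 13² + 19.3² + 4.6² + 19.5² + 2·[13·19.3·0.35 + 13·4.6·0.09 + 13·19.5·0.62 + 19.3·4.6·0.12 + 19.3·19.5·0.18 + 4.6·19.5·0.32] = 942.9 + 714.935 = 1657.84.
Under uncorrelated errors the observed covariances equal the true-score covariances, so only the own-variance terms attenuate.
True-score variance = [13²·0.84 + 19.3²·0.87 + 4.6²·0.63 + 19.5²·0.60] + 714.935 = 707.507 + 714.935 = 1422.44.
Reliability = 1422.44 / 1657.84 = 0.858.

0.858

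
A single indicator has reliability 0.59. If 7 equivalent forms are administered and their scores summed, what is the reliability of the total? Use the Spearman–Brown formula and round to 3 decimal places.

ρ_k = kρ / (1 + (k−1)ρ) = 7·0.59 / (1 + 6·0.59) = 4.130 / 4.540 = 0.910.

0.910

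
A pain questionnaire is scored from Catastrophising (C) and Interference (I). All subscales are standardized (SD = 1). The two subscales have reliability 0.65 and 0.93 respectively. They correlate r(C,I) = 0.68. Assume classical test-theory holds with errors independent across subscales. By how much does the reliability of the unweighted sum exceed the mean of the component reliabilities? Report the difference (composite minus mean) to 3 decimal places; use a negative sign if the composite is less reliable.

Var(sum) = 2 + 1.36 = 3.36; true-score variance = 1.58 + 1.36 = 2.94; composite reliability = 0.8750.
Mean component reliability = 0.7900.
Difference = 0.8750 − 0.7900 = 0.085.

0.085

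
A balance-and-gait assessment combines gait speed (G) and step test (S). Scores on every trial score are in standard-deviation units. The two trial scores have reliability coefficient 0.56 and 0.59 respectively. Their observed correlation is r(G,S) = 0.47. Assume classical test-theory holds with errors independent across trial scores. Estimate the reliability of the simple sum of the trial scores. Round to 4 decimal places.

Var(G+S) = 2 + 2·[0.47] = 2 + 0.94 = 2.94.
Under uncorrelated errors the observed covariances equal the true-score covariances, so only the own-variance terms attenuate.
True-score variance = [0.56 + 0.59] + 0.94 = 1.15 + 0.94 = 2.09.
Reliability = 2.09 / 2.94 = 0.7109.

0.7109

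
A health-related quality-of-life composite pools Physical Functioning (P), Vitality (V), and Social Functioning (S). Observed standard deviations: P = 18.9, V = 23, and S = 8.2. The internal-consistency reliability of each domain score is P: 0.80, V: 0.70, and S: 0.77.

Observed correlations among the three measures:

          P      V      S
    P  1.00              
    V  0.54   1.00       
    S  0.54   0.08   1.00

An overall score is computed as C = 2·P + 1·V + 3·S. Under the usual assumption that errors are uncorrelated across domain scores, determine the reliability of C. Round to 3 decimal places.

0.873

Var(C) = 2²·18.9² + 23² + 3²·8.2² + 2·[2·18.9·23·0.54 + 6·18.9·8.2·0.54 + 3·23·8.2·0.08] = 2563 + 2033.75 = 4596.75.
With uncorrelated errors the cross-covariances are all true-score covariance, so they carry over unchanged; only the diagonal terms shrink to ρᵢσᵢ².
True-score variance = [2²·18.9²·0.80 + 23²·0.70 + 3²·8.2²·0.77] + 2033.75 = 1979.35 + 2033.75 = 4013.1.
Reliability = 4013.1 / 4596.75 = 0.873.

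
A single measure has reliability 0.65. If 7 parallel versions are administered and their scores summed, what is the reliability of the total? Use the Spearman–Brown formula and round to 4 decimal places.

0.9286

ρ_k = kρ / (1 + (k−1)ρ) = 7·0.65 / (1 + 6·0.65) = 4.550 / 4.900 = 0.9286.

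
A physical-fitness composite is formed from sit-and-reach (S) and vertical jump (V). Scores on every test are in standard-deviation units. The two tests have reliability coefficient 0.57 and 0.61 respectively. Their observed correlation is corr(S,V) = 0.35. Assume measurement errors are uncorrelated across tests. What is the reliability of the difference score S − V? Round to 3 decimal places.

Var(S−V) = 1 + 1 − 2·0.35 = 2 − 0.7 = 1.3.
With uncorrelated errors the cross-covariances are all true-score covariance, so they carry over unchanged; only the diagonal terms shrink to ρᵢσᵢ².
True-score variance = [0.57 + 0.61] − 0.7 = 1.18 − 0.7 = 0.48.
Reliability = 0.48 / 1.3 = 0.369.

0.369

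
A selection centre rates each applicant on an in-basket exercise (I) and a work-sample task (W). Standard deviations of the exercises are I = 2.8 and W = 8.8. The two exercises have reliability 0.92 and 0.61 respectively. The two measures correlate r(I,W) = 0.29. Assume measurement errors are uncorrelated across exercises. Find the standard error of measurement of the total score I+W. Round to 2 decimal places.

Var(total) = 85.28 + 14.2912 = 99.5712.
True-score variance = 54.4512 + 14.2912 = 68.7424, so reliability = 0.6904.
Error variance = 99.5712 − 68.7424 = 30.8288; SEM = √30.8288 = 5.55.

5.55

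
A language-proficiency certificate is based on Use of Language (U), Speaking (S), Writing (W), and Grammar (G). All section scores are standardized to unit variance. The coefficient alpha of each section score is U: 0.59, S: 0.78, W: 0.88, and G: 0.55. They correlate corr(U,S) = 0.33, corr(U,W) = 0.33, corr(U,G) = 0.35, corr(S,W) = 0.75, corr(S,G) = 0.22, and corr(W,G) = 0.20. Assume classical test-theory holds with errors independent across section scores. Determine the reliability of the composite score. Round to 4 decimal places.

Var(U+S+W+G) = 4 + 2·[0.33 + 0.33 + 0.35 + 0.75 + 0.22 + 0.20] = 4 + 4.36 = 8.36.
Under uncorrelated errors the observed covariances equal the true-score covariances, so only the own-variance terms attenuate.
True-score variance = [0.59 + 0.78 + 0.88 + 0.55] + 4.36 = 2.8 + 4.36 = 7.16.
Reliability = 7.16 / 8.36 = 0.8565.

0.8565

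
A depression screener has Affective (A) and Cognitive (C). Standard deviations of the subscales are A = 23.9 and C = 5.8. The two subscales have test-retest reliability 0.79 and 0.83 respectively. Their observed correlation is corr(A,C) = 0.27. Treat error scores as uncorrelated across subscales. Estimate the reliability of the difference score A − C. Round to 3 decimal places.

0.763

Var(A−C) = 23.9² + 5.8² − 2·23.9·5.8·0.27 = 604.85 − 74.8548 = 529.995.
Under uncorrelated errors the observed covariances equal the true-score covariances, so only the own-variance terms attenuate.
True-score variance = [23.9²·0.79 + 5.8²·0.83] − 74.8548 = 479.177 − 74.8548 = 404.322.
Reliability = 404.322 / 529.995 = 0.763.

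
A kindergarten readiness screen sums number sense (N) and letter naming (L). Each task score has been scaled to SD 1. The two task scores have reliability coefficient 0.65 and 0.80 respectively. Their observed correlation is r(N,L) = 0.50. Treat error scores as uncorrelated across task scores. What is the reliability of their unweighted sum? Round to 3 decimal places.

Var(N+L) = 2 + 2·[0.50] = 2 + 1 = 3.
Under uncorrelated errors the observed covariances equal the true-score covariances, so only the own-variance terms attenuate.
True-score variance = [0.65 + 0.80] + 1 = 1.45 + 1 = 2.45.
Reliability = 2.45 / 3 = 0.817.

0.817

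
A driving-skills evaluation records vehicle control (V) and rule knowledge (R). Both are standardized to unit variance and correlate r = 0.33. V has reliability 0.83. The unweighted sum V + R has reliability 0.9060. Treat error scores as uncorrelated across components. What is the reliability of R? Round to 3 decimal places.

0.920

Var(V+R) = 2 + 2·0.33 = 2.660.
True-score variance = ρ_V + ρ_R + 2·0.33, so 0.9060 = (0.83 + ρ_R + 0.66) / 2.660.
ρ_R = 0.9060·2.660 − 0.83 − 0.66 = 0.920.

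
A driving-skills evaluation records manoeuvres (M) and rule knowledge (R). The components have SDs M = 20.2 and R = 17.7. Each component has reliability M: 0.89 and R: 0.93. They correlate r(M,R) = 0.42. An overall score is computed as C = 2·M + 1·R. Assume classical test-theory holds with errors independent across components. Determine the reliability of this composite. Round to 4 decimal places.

0.9209

Var(C) = 2²·20.2² + 17.7² + 2·[2·20.2·17.7·0.42] = 1945.45 + 600.667 = 2546.12.
With uncorrelated errors the cross-covariances are all true-score covariance, so they carry over unchanged; only the diagonal terms shrink to ρᵢσᵢ².
True-score variance = [2²·20.2²·0.89 + 17.7²·0.93] + 600.667 = 1743.98 + 600.667 = 2344.65.
Reliability = 2344.65 / 2546.12 = 0.9209.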